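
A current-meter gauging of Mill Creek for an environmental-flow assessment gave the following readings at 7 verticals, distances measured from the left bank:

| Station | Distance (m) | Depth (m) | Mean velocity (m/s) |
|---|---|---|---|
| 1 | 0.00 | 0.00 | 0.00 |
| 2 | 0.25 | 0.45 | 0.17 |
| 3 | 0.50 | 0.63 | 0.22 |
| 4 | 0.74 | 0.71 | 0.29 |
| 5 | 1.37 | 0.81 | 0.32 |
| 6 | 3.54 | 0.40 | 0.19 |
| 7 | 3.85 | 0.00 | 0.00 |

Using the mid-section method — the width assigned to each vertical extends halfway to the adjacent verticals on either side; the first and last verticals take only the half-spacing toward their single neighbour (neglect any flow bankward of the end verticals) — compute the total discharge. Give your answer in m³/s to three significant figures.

0.600 m³/s

w_2 = (0.50 − 0.00)/2 = 0.25 m; q_2 = 0.17 × 0.45 × 0.25 = 0.01913 m³/s
w_3 = (0.74 − 0.25)/2 = 0.245 m; q_3 = 0.22 × 0.63 × 0.245 = 0.03396 m³/s
w_4 = (1.37 − 0.50)/2 = 0.435 m; q_4 = 0.29 × 0.71 × 0.435 = 0.08957 m³/s
w_5 = (3.54 − 0.74)/2 = 1.4 m; q_5 = 0.32 × 0.81 × 1.4 = 0.3629 m³/s
w_6 = (3.85 − 1.37)/2 = 1.24 m; q_6 = 0.19 × 0.40 × 1.24 = 0.09424 m³/s
Stations 1, 7 contribute zero (depth or velocity is 0).
Q = Σ qᵢ = 0.5998 m³/s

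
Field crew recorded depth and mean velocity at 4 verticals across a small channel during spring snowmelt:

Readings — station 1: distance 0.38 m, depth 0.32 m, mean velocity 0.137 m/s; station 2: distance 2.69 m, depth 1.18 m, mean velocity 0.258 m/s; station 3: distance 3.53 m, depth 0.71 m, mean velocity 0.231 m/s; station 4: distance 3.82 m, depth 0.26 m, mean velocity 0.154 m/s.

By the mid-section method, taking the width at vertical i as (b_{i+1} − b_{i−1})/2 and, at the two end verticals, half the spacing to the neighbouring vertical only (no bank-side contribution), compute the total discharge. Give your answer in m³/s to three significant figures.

w_1 = (2.69 − 0.38)/2 = 1.155 m; q_1 = 0.137 × 0.32 × 1.155 = 0.05064 m³/s
w_2 = (3.53 − 0.38)/2 = 1.575 m; q_2 = 0.258 × 1.18 × 1.575 = 0.4795 m³/s
w_3 = (3.82 − 2.69)/2 = 0.565 m; q_3 = 0.231 × 0.71 × 0.565 = 0.09267 m³/s
w_4 = (3.82 − 3.53)/2 = 0.145 m; q_4 = 0.154 × 0.26 × 0.145 = 0.005806 m³/s
Q = Σ qᵢ = 0.6286 m³/s

0.629 m³/s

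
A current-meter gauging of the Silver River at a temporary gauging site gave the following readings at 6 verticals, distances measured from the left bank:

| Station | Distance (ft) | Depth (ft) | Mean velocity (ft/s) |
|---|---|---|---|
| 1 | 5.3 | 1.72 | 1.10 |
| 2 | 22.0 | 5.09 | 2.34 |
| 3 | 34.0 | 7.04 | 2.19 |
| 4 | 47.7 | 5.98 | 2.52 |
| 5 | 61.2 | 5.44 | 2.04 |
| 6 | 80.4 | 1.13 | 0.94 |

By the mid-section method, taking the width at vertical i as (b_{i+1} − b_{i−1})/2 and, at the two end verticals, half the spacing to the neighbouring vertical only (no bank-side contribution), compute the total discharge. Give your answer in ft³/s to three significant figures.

781 ft³/s

w_1 = (22.0 − 5.3)/2 = 8.35 ft; q_1 = 1.10 × 1.72 × 8.35 = 15.80 ft³/s
w_2 = (34.0 − 5.3)/2 = 14.35 ft; q_2 = 2.34 × 5.09 × 14.35 = 170.9 ft³/s
w_3 = (47.7 − 22.0)/2 = 12.85 ft; q_3 = 2.19 × 7.04 × 12.85 = 198.1 ft³/s
w_4 = (61.2 − 34.0)/2 = 13.6 ft; q_4 = 2.52 × 5.98 × 13.6 = 204.9 ft³/s
w_5 = (80.4 − 47.7)/2 = 16.35 ft; q_5 = 2.04 × 5.44 × 16.35 = 181.4 ft³/s
w_6 = (80.4 − 61.2)/2 = 9.6 ft; q_6 = 0.94 × 1.13 × 9.6 = 10.20 ft³/s
Q = Σ qᵢ = 781.4 ft³/s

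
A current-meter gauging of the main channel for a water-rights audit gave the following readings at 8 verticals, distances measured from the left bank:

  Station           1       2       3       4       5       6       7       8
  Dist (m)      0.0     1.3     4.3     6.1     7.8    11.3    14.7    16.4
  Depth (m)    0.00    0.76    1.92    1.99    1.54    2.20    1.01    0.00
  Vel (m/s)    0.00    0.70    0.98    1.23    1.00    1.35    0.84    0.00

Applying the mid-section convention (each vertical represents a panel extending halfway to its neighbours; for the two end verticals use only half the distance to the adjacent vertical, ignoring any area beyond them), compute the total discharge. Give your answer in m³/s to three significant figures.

26.4 m³/s

w_2 = (4.3 − 0.0)/2 = 2.15 m; q_2 = 0.70 × 0.76 × 2.15 = 1.144 m³/s
w_3 = (6.1 − 1.3)/2 = 2.4 m; q_3 = 0.98 × 1.92 × 2.4 = 4.516 m³/s
w_4 = (7.8 − 4.3)/2 = 1.75 m; q_4 = 1.23 × 1.99 × 1.75 = 4.283 m³/s
w_5 = (11.3 − 6.1)/2 = 2.6 m; q_5 = 1.00 × 1.54 × 2.6 = 4.004 m³/s
w_6 = (14.7 − 7.8)/2 = 3.45 m; q_6 = 1.35 × 2.20 × 3.45 = 10.25 m³/s
w_7 = (16.4 − 11.3)/2 = 2.55 m; q_7 = 0.84 × 1.01 × 2.55 = 2.163 m³/s
Stations 1, 8 contribute zero (depth or velocity is 0).
Q = Σ qᵢ = 26.36 m³/s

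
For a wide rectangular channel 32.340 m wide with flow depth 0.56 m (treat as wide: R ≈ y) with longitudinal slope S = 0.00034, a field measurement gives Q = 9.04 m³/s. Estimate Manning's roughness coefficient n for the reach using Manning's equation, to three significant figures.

A = b·y = 32.340 × 0.56 = 18.11 m²
Wide channel: R ≈ y = 0.56 m
n = (1/Q)·A·R^(2/3)·S^(1/2) = (1/9.04) × 18.11 × 0.6794 × 0.01844 = 0.02510

0.0251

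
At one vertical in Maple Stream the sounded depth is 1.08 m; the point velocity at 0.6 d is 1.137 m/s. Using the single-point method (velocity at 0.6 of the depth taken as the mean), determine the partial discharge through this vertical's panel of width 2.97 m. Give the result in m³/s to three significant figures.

v̄ = v₀.₆ = 1.137 m/s
q = v̄ × d × w = 1.137 × 1.08 × 2.97 = 3.647 m³/s

3.65 m³/s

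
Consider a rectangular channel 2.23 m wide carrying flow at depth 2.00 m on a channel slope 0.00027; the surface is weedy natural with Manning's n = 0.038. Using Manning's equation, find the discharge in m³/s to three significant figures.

1.54 m³/s

A = b·y = 2.23 × 2.00 = 4.460 m²
P = b + 2y = 2.23 + 2×2.00 = 6.230 m
R = A/P = 4.460/6.230 = 0.7159 m
Q = (1/n)·A·R^(2/3)·S^(1/2) = (1/0.038) × 4.460 × 0.7159^(2/3) × 0.00027^(1/2) = 1.543 m³/s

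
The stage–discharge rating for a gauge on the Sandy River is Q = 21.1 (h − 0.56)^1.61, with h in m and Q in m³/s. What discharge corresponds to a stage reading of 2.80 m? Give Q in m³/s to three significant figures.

77.3 m³/s

Q = 21.1 × (2.80 − 0.56)^1.61 = 21.1 × 2.24^1.61 = 77.30 m³/s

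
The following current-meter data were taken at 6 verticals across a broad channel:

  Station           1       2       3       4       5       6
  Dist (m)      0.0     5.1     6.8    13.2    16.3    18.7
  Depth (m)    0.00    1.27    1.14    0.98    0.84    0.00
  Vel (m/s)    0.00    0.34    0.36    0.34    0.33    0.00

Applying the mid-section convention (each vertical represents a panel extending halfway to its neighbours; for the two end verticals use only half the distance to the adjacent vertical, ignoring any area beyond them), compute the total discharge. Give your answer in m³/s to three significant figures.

w_2 = (6.8 − 0.0)/2 = 3.4 m; q_2 = 0.34 × 1.27 × 3.4 = 1.468 m³/s
w_3 = (13.2 − 5.1)/2 = 4.05 m; q_3 = 0.36 × 1.14 × 4.05 = 1.662 m³/s
w_4 = (16.3 − 6.8)/2 = 4.75 m; q_4 = 0.34 × 0.98 × 4.75 = 1.583 m³/s
w_5 = (18.7 − 13.2)/2 = 2.75 m; q_5 = 0.33 × 0.84 × 2.75 = 0.7623 m³/s
Stations 1, 6 contribute zero (depth or velocity is 0).
Q = Σ qᵢ = 5.475 m³/s

5.48 m³/s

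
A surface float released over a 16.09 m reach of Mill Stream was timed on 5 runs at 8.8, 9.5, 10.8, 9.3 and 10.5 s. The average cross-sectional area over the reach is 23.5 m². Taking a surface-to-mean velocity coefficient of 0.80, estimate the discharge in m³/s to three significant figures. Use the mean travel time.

t̄ = (8.8 + 9.5 + 10.8 + 9.3 + 10.5) / 5 = 9.78 s
v_surface = L / t̄ = 16.09 / 9.78 = 1.645 m/s
v_mean = 0.80 × 1.645 = 1.316 m/s
Q = A × v_mean = 23.5 × 1.316 = 30.93 m³/s

30.9 m³/s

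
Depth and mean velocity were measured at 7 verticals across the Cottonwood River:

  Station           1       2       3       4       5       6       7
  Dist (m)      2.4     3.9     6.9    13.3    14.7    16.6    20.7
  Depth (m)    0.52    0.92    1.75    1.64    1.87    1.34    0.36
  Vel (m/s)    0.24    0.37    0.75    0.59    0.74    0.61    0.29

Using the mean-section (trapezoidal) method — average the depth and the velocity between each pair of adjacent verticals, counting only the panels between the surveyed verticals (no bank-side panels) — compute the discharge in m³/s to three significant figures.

Panel 1-2: Δb = 1.5 m, d̄ = (0.52+0.92)/2 = 0.72, v̄ = (0.24+0.37)/2 = 0.305 → q = 1.5×0.72×0.305 = 0.3294 m³/s
Panel 2-3: Δb = 3 m, d̄ = (0.92+1.75)/2 = 1.335, v̄ = (0.37+0.75)/2 = 0.56 → q = 3×1.335×0.56 = 2.243 m³/s
Panel 3-4: Δb = 6.4 m, d̄ = (1.75+1.64)/2 = 1.695, v̄ = (0.75+0.59)/2 = 0.67 → q = 6.4×1.695×0.67 = 7.268 m³/s
Panel 4-5: Δb = 1.4 m, d̄ = (1.64+1.87)/2 = 1.755, v̄ = (0.59+0.74)/2 = 0.665 → q = 1.4×1.755×0.665 = 1.634 m³/s
Panel 5-6: Δb = 1.9 m, d̄ = (1.87+1.34)/2 = 1.605, v̄ = (0.74+0.61)/2 = 0.675 → q = 1.9×1.605×0.675 = 2.058 m³/s
Panel 6-7: Δb = 4.1 m, d̄ = (1.34+0.36)/2 = 0.85, v̄ = (0.61+0.29)/2 = 0.45 → q = 4.1×0.85×0.45 = 1.568 m³/s
Q = Σ q = 15.10 m³/s

15.1 m³/s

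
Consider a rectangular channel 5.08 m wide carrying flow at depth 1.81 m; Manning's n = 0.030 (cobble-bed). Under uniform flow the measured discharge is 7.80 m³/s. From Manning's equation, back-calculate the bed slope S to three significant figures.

A = b·y = 5.08 × 1.81 = 9.195 m²
P = b + 2y = 5.08 + 2×1.81 = 8.700 m
R = A/P = 9.195/8.700 = 1.057 m
S = (Q·n / (1·A·R^(2/3)))² = (7.80×0.030 / (1×9.195×1.038))² = 0.0006016

0.000602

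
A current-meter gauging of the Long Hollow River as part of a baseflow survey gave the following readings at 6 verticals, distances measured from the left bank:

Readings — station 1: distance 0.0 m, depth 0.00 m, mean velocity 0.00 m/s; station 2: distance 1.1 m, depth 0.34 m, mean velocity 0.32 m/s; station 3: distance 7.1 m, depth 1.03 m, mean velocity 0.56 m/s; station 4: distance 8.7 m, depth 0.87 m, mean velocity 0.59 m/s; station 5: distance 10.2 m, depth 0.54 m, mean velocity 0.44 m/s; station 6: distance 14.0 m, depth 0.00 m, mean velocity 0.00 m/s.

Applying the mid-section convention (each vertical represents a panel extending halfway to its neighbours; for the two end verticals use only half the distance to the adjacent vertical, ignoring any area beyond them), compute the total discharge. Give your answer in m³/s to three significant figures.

w_2 = (7.1 − 0.0)/2 = 3.55 m; q_2 = 0.32 × 0.34 × 3.55 = 0.3862 m³/s
w_3 = (8.7 − 1.1)/2 = 3.8 m; q_3 = 0.56 × 1.03 × 3.8 = 2.192 m³/s
w_4 = (10.2 − 7.1)/2 = 1.55 m; q_4 = 0.59 × 0.87 × 1.55 = 0.7956 m³/s
w_5 = (14.0 − 8.7)/2 = 2.65 m; q_5 = 0.44 × 0.54 × 2.65 = 0.6296 m³/s
Stations 1, 6 contribute zero (depth or velocity is 0).
Q = Σ qᵢ = 4.003 m³/s

4.00 m³/s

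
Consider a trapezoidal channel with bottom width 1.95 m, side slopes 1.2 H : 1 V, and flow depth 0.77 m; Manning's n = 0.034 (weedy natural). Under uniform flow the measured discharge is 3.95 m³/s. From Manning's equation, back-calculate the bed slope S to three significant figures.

A = (b + z·y)·y = (1.95 + 1.2×0.77)×0.77 = 2.213 m²
P = b + 2y√(1+z²) = 1.95 + 2×0.77×√(1+1.2²) = 4.356 m
R = A/P = 2.213/4.356 = 0.5081 m
S = (Q·n / (1·A·R^(2/3)))² = (3.95×0.034 / (1×2.213×0.6367))² = 0.009084

0.00908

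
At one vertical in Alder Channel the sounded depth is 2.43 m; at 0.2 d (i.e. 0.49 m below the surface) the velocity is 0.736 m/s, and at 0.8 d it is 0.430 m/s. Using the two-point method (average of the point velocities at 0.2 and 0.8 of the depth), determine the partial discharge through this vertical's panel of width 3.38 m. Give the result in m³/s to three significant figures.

4.79 m³/s

v̄ = (0.736 + 0.430) / 2 = 0.5830 m/s
q = v̄ × d × w = 0.5830 × 2.43 × 3.38 = 4.788 m³/s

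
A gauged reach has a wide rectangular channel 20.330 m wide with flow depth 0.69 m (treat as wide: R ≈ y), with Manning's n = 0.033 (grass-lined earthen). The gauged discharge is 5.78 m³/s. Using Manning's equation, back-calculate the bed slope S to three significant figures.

0.000303

A = b·y = 20.330 × 0.69 = 14.03 m²
Wide channel: R ≈ y = 0.69 m
S = (Q·n / (1·A·R^(2/3)))² = (5.78×0.033 / (1×14.03×0.7808))² = 0.0003032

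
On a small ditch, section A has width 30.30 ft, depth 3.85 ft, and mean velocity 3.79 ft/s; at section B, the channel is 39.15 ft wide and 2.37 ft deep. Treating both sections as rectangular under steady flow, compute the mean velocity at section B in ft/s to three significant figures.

Q = A₁V₁ = (30.30×3.85) × 3.79 = 442.1 ft³/s
A₂ = 39.15 × 2.37 = 92.79 ft²
V₂ = Q/A₂ = 442.1/92.79 = 4.765 ft/s

4.76 ft/s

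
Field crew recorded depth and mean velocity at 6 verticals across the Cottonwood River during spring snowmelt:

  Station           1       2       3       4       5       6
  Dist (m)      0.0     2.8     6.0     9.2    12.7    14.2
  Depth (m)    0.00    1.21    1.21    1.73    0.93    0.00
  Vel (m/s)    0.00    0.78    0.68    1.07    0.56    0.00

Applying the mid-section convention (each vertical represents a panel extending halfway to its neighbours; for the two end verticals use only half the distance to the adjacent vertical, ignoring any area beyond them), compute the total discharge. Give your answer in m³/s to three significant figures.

13.0 m³/s

w_2 = (6.0 − 0.0)/2 = 3 m; q_2 = 0.78 × 1.21 × 3 = 2.831 m³/s
w_3 = (9.2 − 2.8)/2 = 3.2 m; q_3 = 0.68 × 1.21 × 3.2 = 2.633 m³/s
w_4 = (12.7 − 6.0)/2 = 3.35 m; q_4 = 1.07 × 1.73 × 3.35 = 6.201 m³/s
w_5 = (14.2 − 9.2)/2 = 2.5 m; q_5 = 0.56 × 0.93 × 2.5 = 1.302 m³/s
Stations 1, 6 contribute zero (depth or velocity is 0).
Q = Σ qᵢ = 12.97 m³/s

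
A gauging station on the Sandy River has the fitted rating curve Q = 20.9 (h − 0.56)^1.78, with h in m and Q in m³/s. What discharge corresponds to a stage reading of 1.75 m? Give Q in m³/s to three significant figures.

28.5 m³/s

Q = 20.9 × (1.75 − 0.56)^1.78 = 20.9 × 1.19^1.78 = 28.49 m³/s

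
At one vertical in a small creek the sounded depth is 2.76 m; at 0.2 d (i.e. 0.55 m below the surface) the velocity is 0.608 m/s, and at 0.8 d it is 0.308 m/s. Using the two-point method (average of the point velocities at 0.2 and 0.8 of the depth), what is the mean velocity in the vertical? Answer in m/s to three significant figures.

v̄ = (0.608 + 0.308) / 2 = 0.4580 m/s

0.458 m/s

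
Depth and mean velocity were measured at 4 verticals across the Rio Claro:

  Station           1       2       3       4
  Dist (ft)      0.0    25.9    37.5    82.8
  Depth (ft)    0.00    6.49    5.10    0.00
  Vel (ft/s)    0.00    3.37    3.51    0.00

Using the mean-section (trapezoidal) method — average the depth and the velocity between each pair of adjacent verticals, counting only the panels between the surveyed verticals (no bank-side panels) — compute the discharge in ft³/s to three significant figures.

576 ft³/s

Panel 1-2: Δb = 25.9 ft, d̄ = (0.00+6.49)/2 = 3.245, v̄ = (0.00+3.37)/2 = 1.685 → q = 25.9×3.245×1.685 = 141.6 ft³/s
Panel 2-3: Δb = 11.6 ft, d̄ = (6.49+5.10)/2 = 5.795, v̄ = (3.37+3.51)/2 = 3.44 → q = 11.6×5.795×3.44 = 231.2 ft³/s
Panel 3-4: Δb = 45.3 ft, d̄ = (5.10+0.00)/2 = 2.55, v̄ = (3.51+0.00)/2 = 1.755 → q = 45.3×2.55×1.755 = 202.7 ft³/s
Q = Σ q = 575.6 ft³/s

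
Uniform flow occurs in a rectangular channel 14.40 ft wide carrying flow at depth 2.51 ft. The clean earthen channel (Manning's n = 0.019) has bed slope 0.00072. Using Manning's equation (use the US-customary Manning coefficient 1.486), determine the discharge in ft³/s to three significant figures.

115 ft³/s

A = b·y = 14.40 × 2.51 = 36.14 ft²
P = b + 2y = 14.40 + 2×2.51 = 19.42 ft
R = A/P = 36.14/19.42 = 1.861 ft
Q = (1.486/n)·A·R^(2/3)·S^(1/2) = (1.486/0.019) × 36.14 × 1.861^(2/3) × 0.00072^(1/2) = 114.8 ft³/s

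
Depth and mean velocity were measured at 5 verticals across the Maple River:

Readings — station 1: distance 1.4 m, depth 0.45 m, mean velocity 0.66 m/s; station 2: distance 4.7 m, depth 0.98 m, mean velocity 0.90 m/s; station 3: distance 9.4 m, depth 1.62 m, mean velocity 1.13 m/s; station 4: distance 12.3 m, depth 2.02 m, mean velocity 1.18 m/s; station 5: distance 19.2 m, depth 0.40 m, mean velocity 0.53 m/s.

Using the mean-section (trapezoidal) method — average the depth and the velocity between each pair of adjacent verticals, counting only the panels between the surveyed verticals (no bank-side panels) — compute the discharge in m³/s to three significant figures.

21.3 m³/s

Panel 1-2: Δb = 3.3 m, d̄ = (0.45+0.98)/2 = 0.715, v̄ = (0.66+0.90)/2 = 0.78 → q = 3.3×0.715×0.78 = 1.840 m³/s
Panel 2-3: Δb = 4.7 m, d̄ = (0.98+1.62)/2 = 1.3, v̄ = (0.90+1.13)/2 = 1.015 → q = 4.7×1.3×1.015 = 6.202 m³/s
Panel 3-4: Δb = 2.9 m, d̄ = (1.62+2.02)/2 = 1.82, v̄ = (1.13+1.18)/2 = 1.155 → q = 2.9×1.82×1.155 = 6.096 m³/s
Panel 4-5: Δb = 6.9 m, d̄ = (2.02+0.40)/2 = 1.21, v̄ = (1.18+0.53)/2 = 0.855 → q = 6.9×1.21×0.855 = 7.138 m³/s
Q = Σ q = 21.28 m³/s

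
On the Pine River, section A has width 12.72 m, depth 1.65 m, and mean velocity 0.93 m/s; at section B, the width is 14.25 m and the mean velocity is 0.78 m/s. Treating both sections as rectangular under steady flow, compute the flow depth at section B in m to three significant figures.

Q = A₁V₁ = (12.72×1.65) × 0.93 = 19.52 m³/s
d₂ = Q/(b₂ V₂) = 19.52/(14.25×0.78) = 1.756 m

1.76 m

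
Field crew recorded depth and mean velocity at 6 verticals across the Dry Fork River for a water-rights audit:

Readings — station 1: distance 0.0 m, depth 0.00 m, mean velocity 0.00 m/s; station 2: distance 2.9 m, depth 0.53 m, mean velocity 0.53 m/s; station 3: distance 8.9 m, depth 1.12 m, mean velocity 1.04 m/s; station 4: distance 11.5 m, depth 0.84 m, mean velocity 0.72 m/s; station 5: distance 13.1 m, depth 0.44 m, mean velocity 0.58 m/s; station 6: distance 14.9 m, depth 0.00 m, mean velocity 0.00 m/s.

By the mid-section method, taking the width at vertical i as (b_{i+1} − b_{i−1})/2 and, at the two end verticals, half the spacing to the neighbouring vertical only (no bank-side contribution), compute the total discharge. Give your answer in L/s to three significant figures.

w_2 = (8.9 − 0.0)/2 = 4.45 m; q_2 = 0.53 × 0.53 × 4.45 = 1.250 m³/s
w_3 = (11.5 − 2.9)/2 = 4.3 m; q_3 = 1.04 × 1.12 × 4.3 = 5.009 m³/s
w_4 = (13.1 − 8.9)/2 = 2.1 m; q_4 = 0.72 × 0.84 × 2.1 = 1.270 m³/s
w_5 = (14.9 − 11.5)/2 = 1.7 m; q_5 = 0.58 × 0.44 × 1.7 = 0.4338 m³/s
Stations 1, 6 contribute zero (depth or velocity is 0).
Q = Σ qᵢ = 7.963 m³/s
= 7.963 × 1000 = 7963 L/s

7960 L/s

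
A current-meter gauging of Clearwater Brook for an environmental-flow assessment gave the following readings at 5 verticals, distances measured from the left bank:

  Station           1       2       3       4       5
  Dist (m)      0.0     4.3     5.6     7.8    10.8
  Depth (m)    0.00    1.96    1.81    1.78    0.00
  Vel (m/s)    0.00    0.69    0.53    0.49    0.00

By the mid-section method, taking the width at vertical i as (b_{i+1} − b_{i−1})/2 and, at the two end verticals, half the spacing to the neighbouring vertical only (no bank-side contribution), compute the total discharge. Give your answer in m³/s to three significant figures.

w_2 = (5.6 − 0.0)/2 = 2.8 m; q_2 = 0.69 × 1.96 × 2.8 = 3.787 m³/s
w_3 = (7.8 − 4.3)/2 = 1.75 m; q_3 = 0.53 × 1.81 × 1.75 = 1.679 m³/s
w_4 = (10.8 − 5.6)/2 = 2.6 m; q_4 = 0.49 × 1.78 × 2.6 = 2.268 m³/s
Stations 1, 5 contribute zero (depth or velocity is 0).
Q = Σ qᵢ = 7.733 m³/s

7.73 m³/s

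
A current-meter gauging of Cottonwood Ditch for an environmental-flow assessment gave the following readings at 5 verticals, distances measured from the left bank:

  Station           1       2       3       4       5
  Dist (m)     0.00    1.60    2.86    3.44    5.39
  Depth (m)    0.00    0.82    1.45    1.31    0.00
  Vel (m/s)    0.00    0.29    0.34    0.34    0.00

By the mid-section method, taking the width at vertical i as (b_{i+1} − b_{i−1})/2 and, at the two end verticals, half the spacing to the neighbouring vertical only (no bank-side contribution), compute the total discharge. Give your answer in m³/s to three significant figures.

1.36 m³/s

w_2 = (2.86 − 0.00)/2 = 1.43 m; q_2 = 0.29 × 0.82 × 1.43 = 0.3401 m³/s
w_3 = (3.44 − 1.60)/2 = 0.92 m; q_3 = 0.34 × 1.45 × 0.92 = 0.4536 m³/s
w_4 = (5.39 − 2.86)/2 = 1.265 m; q_4 = 0.34 × 1.31 × 1.265 = 0.5634 m³/s
Stations 1, 5 contribute zero (depth or velocity is 0).
Q = Σ qᵢ = 1.357 m³/s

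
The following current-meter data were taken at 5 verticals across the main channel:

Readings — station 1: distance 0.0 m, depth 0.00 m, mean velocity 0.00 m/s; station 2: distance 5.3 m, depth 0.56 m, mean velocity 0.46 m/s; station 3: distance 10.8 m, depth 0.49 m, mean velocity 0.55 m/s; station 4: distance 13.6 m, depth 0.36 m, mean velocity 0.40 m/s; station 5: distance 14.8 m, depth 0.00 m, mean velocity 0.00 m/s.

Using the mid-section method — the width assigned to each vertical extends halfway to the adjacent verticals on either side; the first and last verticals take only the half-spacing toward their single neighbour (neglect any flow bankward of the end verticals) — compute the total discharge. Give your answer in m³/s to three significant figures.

2.80 m³/s

w_2 = (10.8 − 0.0)/2 = 5.4 m; q_2 = 0.46 × 0.56 × 5.4 = 1.391 m³/s
w_3 = (13.6 − 5.3)/2 = 4.15 m; q_3 = 0.55 × 0.49 × 4.15 = 1.118 m³/s
w_4 = (14.8 − 10.8)/2 = 2 m; q_4 = 0.40 × 0.36 × 2 = 0.2880 m³/s
Stations 1, 5 contribute zero (depth or velocity is 0).
Q = Σ qᵢ = 2.797 m³/s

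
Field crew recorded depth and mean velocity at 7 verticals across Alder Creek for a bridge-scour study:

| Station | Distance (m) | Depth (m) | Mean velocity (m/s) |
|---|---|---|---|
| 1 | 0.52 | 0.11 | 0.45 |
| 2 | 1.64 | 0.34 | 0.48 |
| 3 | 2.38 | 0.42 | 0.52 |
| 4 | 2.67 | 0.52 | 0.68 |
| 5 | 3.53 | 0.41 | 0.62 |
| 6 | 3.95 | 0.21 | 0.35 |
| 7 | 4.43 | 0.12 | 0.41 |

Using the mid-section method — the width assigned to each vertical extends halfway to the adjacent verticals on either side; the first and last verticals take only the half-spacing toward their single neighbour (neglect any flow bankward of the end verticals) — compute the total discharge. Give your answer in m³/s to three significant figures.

w_1 = (1.64 − 0.52)/2 = 0.56 m; q_1 = 0.45 × 0.11 × 0.56 = 0.02772 m³/s
w_2 = (2.38 − 0.52)/2 = 0.93 m; q_2 = 0.48 × 0.34 × 0.93 = 0.1518 m³/s
w_3 = (2.67 − 1.64)/2 = 0.515 m; q_3 = 0.52 × 0.42 × 0.515 = 0.1125 m³/s
w_4 = (3.53 − 2.38)/2 = 0.575 m; q_4 = 0.68 × 0.52 × 0.575 = 0.2033 m³/s
w_5 = (3.95 − 2.67)/2 = 0.64 m; q_5 = 0.62 × 0.41 × 0.64 = 0.1627 m³/s
w_6 = (4.43 − 3.53)/2 = 0.45 m; q_6 = 0.35 × 0.21 × 0.45 = 0.03308 m³/s
w_7 = (4.43 − 3.95)/2 = 0.24 m; q_7 = 0.41 × 0.12 × 0.24 = 0.01181 m³/s
Q = Σ qᵢ = 0.7029 m³/s

0.703 m³/s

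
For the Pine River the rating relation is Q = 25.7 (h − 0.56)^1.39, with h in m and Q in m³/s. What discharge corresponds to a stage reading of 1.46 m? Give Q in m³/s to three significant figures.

Q = 25.7 × (1.46 − 0.56)^1.39 = 25.7 × 0.9^1.39 = 22.20 m³/s

22.2 m³/s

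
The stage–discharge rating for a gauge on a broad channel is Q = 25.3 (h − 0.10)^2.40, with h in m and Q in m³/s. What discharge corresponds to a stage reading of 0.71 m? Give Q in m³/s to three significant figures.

Q = 25.3 × (0.71 − 0.10)^2.40 = 25.3 × 0.61^2.40 = 7.725 m³/s

7.73 m³/s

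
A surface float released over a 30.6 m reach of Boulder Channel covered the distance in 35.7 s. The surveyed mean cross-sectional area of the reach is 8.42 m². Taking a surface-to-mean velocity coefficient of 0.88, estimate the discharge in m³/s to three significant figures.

6.35 m³/s

v_surface = L / t̄ = 30.6 / 35.7 = 0.8571 m/s
v_mean = 0.88 × 0.8571 = 0.7543 m/s
Q = A × v_mean = 8.42 × 0.7543 = 6.351 m³/s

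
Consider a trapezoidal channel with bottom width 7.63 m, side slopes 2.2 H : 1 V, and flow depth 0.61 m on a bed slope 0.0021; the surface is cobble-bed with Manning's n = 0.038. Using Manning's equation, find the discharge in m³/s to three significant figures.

A = (b + z·y)·y = (7.63 + 2.2×0.61)×0.61 = 5.473 m²
P = b + 2y√(1+z²) = 7.63 + 2×0.61×√(1+2.2²) = 10.58 m
R = A/P = 5.473/10.58 = 0.5174 m
Q = (1/n)·A·R^(2/3)·S^(1/2) = (1/0.038) × 5.473 × 0.5174^(2/3) × 0.0021^(1/2) = 4.254 m³/s

4.25 m³/s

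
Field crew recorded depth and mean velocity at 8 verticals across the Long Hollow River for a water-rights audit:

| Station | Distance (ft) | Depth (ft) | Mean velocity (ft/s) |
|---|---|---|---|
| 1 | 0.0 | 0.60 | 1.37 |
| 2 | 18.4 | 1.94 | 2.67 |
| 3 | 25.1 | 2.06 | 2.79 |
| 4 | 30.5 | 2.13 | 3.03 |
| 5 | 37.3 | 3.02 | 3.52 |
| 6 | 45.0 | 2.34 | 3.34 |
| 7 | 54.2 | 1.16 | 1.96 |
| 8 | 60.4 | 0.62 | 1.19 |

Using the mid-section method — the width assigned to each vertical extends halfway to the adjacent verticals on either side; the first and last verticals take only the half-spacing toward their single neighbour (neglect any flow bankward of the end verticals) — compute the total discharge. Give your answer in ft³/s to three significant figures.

w_1 = (18.4 − 0.0)/2 = 9.2 ft; q_1 = 1.37 × 0.60 × 9.2 = 7.562 ft³/s
w_2 = (25.1 − 0.0)/2 = 12.55 ft; q_2 = 2.67 × 1.94 × 12.55 = 65.01 ft³/s
w_3 = (30.5 − 18.4)/2 = 6.05 ft; q_3 = 2.79 × 2.06 × 6.05 = 34.77 ft³/s
w_4 = (37.3 − 25.1)/2 = 6.1 ft; q_4 = 3.03 × 2.13 × 6.1 = 39.37 ft³/s
w_5 = (45.0 − 30.5)/2 = 7.25 ft; q_5 = 3.52 × 3.02 × 7.25 = 77.07 ft³/s
w_6 = (54.2 − 37.3)/2 = 8.45 ft; q_6 = 3.34 × 2.34 × 8.45 = 66.04 ft³/s
w_7 = (60.4 − 45.0)/2 = 7.7 ft; q_7 = 1.96 × 1.16 × 7.7 = 17.51 ft³/s
w_8 = (60.4 − 54.2)/2 = 3.1 ft; q_8 = 1.19 × 0.62 × 3.1 = 2.287 ft³/s
Q = Σ qᵢ = 309.6 ft³/s

310 ft³/s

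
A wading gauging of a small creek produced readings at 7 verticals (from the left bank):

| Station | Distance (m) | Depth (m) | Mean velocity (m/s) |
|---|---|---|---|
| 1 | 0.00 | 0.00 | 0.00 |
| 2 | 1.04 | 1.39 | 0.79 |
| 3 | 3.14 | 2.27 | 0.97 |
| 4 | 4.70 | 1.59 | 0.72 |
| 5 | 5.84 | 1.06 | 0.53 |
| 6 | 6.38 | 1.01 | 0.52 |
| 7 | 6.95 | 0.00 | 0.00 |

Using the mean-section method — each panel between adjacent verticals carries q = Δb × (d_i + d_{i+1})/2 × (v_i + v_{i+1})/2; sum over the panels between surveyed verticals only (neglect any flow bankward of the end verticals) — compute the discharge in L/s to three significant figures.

Panel 1-2: Δb = 1.04 m, d̄ = (0.00+1.39)/2 = 0.695, v̄ = (0.00+0.79)/2 = 0.395 → q = 1.04×0.695×0.395 = 0.2855 m³/s
Panel 2-3: Δb = 2.1 m, d̄ = (1.39+2.27)/2 = 1.83, v̄ = (0.79+0.97)/2 = 0.88 → q = 2.1×1.83×0.88 = 3.382 m³/s
Panel 3-4: Δb = 1.56 m, d̄ = (2.27+1.59)/2 = 1.93, v̄ = (0.97+0.72)/2 = 0.845 → q = 1.56×1.93×0.845 = 2.544 m³/s
Panel 4-5: Δb = 1.14 m, d̄ = (1.59+1.06)/2 = 1.325, v̄ = (0.72+0.53)/2 = 0.625 → q = 1.14×1.325×0.625 = 0.9441 m³/s
Panel 5-6: Δb = 0.54 m, d̄ = (1.06+1.01)/2 = 1.035, v̄ = (0.53+0.52)/2 = 0.525 → q = 0.54×1.035×0.525 = 0.2934 m³/s
Panel 6-7: Δb = 0.57 m, d̄ = (1.01+0.00)/2 = 0.505, v̄ = (0.52+0.00)/2 = 0.26 → q = 0.57×0.505×0.26 = 0.07484 m³/s
Q = Σ q = 7.524 m³/s
= 7.524 × 1000 = 7524 L/s

7520 L/s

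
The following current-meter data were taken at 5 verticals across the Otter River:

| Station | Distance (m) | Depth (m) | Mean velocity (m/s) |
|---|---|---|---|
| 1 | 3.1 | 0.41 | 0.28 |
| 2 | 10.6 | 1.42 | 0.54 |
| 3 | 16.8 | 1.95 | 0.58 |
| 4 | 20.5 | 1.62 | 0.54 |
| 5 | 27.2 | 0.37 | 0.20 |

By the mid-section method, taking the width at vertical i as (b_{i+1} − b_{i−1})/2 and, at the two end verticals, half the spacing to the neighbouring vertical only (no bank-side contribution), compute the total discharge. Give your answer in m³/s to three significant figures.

w_1 = (10.6 − 3.1)/2 = 3.75 m; q_1 = 0.28 × 0.41 × 3.75 = 0.4305 m³/s
w_2 = (16.8 − 3.1)/2 = 6.85 m; q_2 = 0.54 × 1.42 × 6.85 = 5.253 m³/s
w_3 = (20.5 − 10.6)/2 = 4.95 m; q_3 = 0.58 × 1.95 × 4.95 = 5.598 m³/s
w_4 = (27.2 − 16.8)/2 = 5.2 m; q_4 = 0.54 × 1.62 × 5.2 = 4.549 m³/s
w_5 = (27.2 − 20.5)/2 = 3.35 m; q_5 = 0.20 × 0.37 × 3.35 = 0.2479 m³/s
Q = Σ qᵢ = 16.08 m³/s

16.1 m³/s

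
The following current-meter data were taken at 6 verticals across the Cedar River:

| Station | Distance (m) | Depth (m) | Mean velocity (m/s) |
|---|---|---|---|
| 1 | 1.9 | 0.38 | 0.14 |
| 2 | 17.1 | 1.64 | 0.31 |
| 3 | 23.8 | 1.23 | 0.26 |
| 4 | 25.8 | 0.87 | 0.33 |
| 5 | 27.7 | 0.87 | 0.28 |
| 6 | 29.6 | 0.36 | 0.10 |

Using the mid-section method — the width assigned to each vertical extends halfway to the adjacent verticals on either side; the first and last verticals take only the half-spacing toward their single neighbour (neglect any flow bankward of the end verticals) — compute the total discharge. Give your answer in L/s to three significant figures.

w_1 = (17.1 − 1.9)/2 = 7.6 m; q_1 = 0.14 × 0.38 × 7.6 = 0.4043 m³/s
w_2 = (23.8 − 1.9)/2 = 10.95 m; q_2 = 0.31 × 1.64 × 10.95 = 5.567 m³/s
w_3 = (25.8 − 17.1)/2 = 4.35 m; q_3 = 0.26 × 1.23 × 4.35 = 1.391 m³/s
w_4 = (27.7 − 23.8)/2 = 1.95 m; q_4 = 0.33 × 0.87 × 1.95 = 0.5598 m³/s
w_5 = (29.6 − 25.8)/2 = 1.9 m; q_5 = 0.28 × 0.87 × 1.9 = 0.4628 m³/s
w_6 = (29.6 − 27.7)/2 = 0.95 m; q_6 = 0.10 × 0.36 × 0.95 = 0.03420 m³/s
Q = Σ qᵢ = 8.419 m³/s
= 8.419 × 1000 = 8419 L/s

8420 L/s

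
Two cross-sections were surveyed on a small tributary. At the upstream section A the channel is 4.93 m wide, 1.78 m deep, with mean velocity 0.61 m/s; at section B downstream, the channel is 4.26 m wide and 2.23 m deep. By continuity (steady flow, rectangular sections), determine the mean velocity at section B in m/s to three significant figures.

0.563 m/s

Q = A₁V₁ = (4.93×1.78) × 0.61 = 5.353 m³/s
A₂ = 4.26 × 2.23 = 9.500 m²
V₂ = Q/A₂ = 5.353/9.500 = 0.5635 m/s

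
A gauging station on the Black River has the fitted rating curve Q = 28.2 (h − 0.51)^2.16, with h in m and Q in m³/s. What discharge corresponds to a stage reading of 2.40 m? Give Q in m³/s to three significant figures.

112 m³/s

Q = 28.2 × (2.40 − 0.51)^2.16 = 28.2 × 1.89^2.16 = 111.5 m³/s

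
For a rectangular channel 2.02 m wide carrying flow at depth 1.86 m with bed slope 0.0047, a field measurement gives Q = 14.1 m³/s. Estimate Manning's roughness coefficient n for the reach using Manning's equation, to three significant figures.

0.0138

A = b·y = 2.02 × 1.86 = 3.757 m²
P = b + 2y = 2.02 + 2×1.86 = 5.740 m
R = A/P = 3.757/5.740 = 0.6546 m
n = (1/Q)·A·R^(2/3)·S^(1/2) = (1/14.1) × 3.757 × 0.7539 × 0.06856 = 0.01377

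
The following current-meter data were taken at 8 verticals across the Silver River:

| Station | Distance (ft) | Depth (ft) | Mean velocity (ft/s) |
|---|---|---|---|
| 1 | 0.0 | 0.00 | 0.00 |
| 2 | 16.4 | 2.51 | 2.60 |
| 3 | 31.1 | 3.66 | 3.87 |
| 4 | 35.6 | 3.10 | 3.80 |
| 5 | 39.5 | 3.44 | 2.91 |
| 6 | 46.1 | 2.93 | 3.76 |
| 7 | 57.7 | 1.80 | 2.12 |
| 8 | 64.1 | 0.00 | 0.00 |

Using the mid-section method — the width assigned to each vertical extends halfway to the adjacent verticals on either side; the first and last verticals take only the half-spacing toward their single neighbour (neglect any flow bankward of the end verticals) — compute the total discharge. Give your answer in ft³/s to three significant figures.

474 ft³/s

w_2 = (31.1 − 0.0)/2 = 15.55 ft; q_2 = 2.60 × 2.51 × 15.55 = 101.5 ft³/s
w_3 = (35.6 − 16.4)/2 = 9.6 ft; q_3 = 3.87 × 3.66 × 9.6 = 136.0 ft³/s
w_4 = (39.5 − 31.1)/2 = 4.2 ft; q_4 = 3.80 × 3.10 × 4.2 = 49.48 ft³/s
w_5 = (46.1 − 35.6)/2 = 5.25 ft; q_5 = 2.91 × 3.44 × 5.25 = 52.55 ft³/s
w_6 = (57.7 − 39.5)/2 = 9.1 ft; q_6 = 3.76 × 2.93 × 9.1 = 100.3 ft³/s
w_7 = (64.1 − 46.1)/2 = 9 ft; q_7 = 2.12 × 1.80 × 9 = 34.34 ft³/s
Stations 1, 8 contribute zero (depth or velocity is 0).
Q = Σ qᵢ = 474.1 ft³/s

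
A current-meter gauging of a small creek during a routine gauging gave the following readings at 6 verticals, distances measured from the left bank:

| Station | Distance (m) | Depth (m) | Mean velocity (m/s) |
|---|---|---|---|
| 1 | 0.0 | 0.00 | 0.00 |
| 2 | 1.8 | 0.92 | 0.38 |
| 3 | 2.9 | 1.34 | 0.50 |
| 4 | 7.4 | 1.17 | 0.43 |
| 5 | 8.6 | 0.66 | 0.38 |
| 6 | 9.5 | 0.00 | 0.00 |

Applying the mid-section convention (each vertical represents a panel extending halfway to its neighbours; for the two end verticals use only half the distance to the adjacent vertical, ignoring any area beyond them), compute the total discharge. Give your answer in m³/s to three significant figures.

w_2 = (2.9 − 0.0)/2 = 1.45 m; q_2 = 0.38 × 0.92 × 1.45 = 0.5069 m³/s
w_3 = (7.4 − 1.8)/2 = 2.8 m; q_3 = 0.50 × 1.34 × 2.8 = 1.876 m³/s
w_4 = (8.6 − 2.9)/2 = 2.85 m; q_4 = 0.43 × 1.17 × 2.85 = 1.434 m³/s
w_5 = (9.5 − 7.4)/2 = 1.05 m; q_5 = 0.38 × 0.66 × 1.05 = 0.2633 m³/s
Stations 1, 6 contribute zero (depth or velocity is 0).
Q = Σ qᵢ = 4.080 m³/s

4.08 m³/s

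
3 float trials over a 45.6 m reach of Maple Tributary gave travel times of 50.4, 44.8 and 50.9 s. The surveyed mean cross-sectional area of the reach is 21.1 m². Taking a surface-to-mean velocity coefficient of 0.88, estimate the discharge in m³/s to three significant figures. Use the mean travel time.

17.4 m³/s

t̄ = (50.4 + 44.8 + 50.9) / 3 = 48.7 s
v_surface = L / t̄ = 45.6 / 48.7 = 0.9363 m/s
v_mean = 0.88 × 0.9363 = 0.8240 m/s
Q = A × v_mean = 21.1 × 0.8240 = 17.39 m³/s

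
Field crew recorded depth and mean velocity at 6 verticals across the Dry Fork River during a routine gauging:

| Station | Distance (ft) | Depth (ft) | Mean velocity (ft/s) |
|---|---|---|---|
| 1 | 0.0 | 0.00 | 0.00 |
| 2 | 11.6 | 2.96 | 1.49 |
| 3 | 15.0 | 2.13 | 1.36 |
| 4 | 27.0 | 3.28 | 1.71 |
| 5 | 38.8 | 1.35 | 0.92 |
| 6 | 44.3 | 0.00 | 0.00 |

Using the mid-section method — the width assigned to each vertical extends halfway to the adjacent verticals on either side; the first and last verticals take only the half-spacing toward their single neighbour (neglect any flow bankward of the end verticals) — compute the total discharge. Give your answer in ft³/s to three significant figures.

w_2 = (15.0 − 0.0)/2 = 7.5 ft; q_2 = 1.49 × 2.96 × 7.5 = 33.08 ft³/s
w_3 = (27.0 − 11.6)/2 = 7.7 ft; q_3 = 1.36 × 2.13 × 7.7 = 22.31 ft³/s
w_4 = (38.8 − 15.0)/2 = 11.9 ft; q_4 = 1.71 × 3.28 × 11.9 = 66.74 ft³/s
w_5 = (44.3 − 27.0)/2 = 8.65 ft; q_5 = 0.92 × 1.35 × 8.65 = 10.74 ft³/s
Stations 1, 6 contribute zero (depth or velocity is 0).
Q = Σ qᵢ = 132.9 ft³/s

133 ft³/s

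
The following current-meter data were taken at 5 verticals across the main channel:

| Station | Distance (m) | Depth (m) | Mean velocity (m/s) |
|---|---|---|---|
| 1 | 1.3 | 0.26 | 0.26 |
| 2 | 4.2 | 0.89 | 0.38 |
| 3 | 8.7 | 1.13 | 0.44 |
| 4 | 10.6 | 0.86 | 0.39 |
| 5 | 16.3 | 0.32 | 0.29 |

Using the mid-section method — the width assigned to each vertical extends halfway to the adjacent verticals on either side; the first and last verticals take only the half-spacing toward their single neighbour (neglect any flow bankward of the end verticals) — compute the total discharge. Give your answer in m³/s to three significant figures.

w_1 = (4.2 − 1.3)/2 = 1.45 m; q_1 = 0.26 × 0.26 × 1.45 = 0.09802 m³/s
w_2 = (8.7 − 1.3)/2 = 3.7 m; q_2 = 0.38 × 0.89 × 3.7 = 1.251 m³/s
w_3 = (10.6 − 4.2)/2 = 3.2 m; q_3 = 0.44 × 1.13 × 3.2 = 1.591 m³/s
w_4 = (16.3 − 8.7)/2 = 3.8 m; q_4 = 0.39 × 0.86 × 3.8 = 1.275 m³/s
w_5 = (16.3 − 10.6)/2 = 2.85 m; q_5 = 0.29 × 0.32 × 2.85 = 0.2645 m³/s
Q = Σ qᵢ = 4.479 m³/s

4.48 m³/s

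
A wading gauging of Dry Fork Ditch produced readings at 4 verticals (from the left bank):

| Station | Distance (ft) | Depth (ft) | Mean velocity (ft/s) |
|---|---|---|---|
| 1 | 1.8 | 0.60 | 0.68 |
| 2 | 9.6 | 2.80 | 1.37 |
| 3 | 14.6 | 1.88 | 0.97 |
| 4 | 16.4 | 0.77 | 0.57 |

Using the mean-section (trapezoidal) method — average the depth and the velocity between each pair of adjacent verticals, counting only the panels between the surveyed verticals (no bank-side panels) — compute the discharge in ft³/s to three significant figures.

Panel 1-2: Δb = 7.8 ft, d̄ = (0.60+2.80)/2 = 1.7, v̄ = (0.68+1.37)/2 = 1.025 → q = 7.8×1.7×1.025 = 13.59 ft³/s
Panel 2-3: Δb = 5 ft, d̄ = (2.80+1.88)/2 = 2.34, v̄ = (1.37+0.97)/2 = 1.17 → q = 5×2.34×1.17 = 13.69 ft³/s
Panel 3-4: Δb = 1.8 ft, d̄ = (1.88+0.77)/2 = 1.325, v̄ = (0.97+0.57)/2 = 0.77 → q = 1.8×1.325×0.77 = 1.836 ft³/s
Q = Σ q = 29.12 ft³/s

29.1 ft³/s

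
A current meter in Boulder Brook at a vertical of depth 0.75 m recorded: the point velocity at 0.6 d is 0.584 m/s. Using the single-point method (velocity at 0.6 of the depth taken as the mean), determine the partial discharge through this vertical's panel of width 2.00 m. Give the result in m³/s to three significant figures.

0.876 m³/s

v̄ = v₀.₆ = 0.584 m/s
q = v̄ × d × w = 0.5840 × 0.75 × 2.00 = 0.8760 m³/s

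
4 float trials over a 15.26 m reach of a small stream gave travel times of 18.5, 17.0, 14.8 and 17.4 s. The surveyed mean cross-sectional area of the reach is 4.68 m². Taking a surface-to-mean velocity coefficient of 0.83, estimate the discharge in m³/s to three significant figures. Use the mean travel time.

3.50 m³/s

t̄ = (18.5 + 17.0 + 14.8 + 17.4) / 4 = 16.925 s
v_surface = L / t̄ = 15.26 / 16.925 = 0.9016 m/s
v_mean = 0.83 × 0.9016 = 0.7483 m/s
Q = A × v_mean = 4.68 × 0.7483 = 3.502 m³/s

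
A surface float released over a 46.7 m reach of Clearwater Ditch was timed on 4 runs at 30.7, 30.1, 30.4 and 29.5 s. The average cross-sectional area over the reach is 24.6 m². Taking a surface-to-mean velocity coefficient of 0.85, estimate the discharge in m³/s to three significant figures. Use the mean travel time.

32.4 m³/s

t̄ = (30.7 + 30.1 + 30.4 + 29.5) / 4 = 30.175 s
v_surface = L / t̄ = 46.7 / 30.175 = 1.548 m/s
v_mean = 0.85 × 1.548 = 1.315 m/s
Q = A × v_mean = 24.6 × 1.315 = 32.36 m³/s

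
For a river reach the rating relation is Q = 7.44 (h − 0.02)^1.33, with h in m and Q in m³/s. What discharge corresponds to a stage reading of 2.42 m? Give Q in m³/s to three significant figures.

23.8 m³/s

Q = 7.44 × (2.42 − 0.02)^1.33 = 7.44 × 2.4^1.33 = 23.84 m³/s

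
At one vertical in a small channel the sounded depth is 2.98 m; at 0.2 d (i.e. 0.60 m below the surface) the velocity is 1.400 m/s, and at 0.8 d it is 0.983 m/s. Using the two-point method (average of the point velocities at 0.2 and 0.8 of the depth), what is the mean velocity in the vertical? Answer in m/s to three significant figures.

1.19 m/s

v̄ = (1.400 + 0.983) / 2 = 1.192 m/s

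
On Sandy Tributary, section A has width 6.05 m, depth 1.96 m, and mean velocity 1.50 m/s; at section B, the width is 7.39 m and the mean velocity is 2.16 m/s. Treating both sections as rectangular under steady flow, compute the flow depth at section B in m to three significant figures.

1.11 m

Q = A₁V₁ = (6.05×1.96) × 1.50 = 17.79 m³/s
d₂ = Q/(b₂ V₂) = 17.79/(7.39×2.16) = 1.114 m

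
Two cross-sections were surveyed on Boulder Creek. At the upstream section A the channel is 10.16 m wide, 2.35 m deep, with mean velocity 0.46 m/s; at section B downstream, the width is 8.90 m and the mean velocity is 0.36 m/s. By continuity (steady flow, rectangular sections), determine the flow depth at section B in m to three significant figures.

Q = A₁V₁ = (10.16×2.35) × 0.46 = 10.98 m³/s
d₂ = Q/(b₂ V₂) = 10.98/(8.90×0.36) = 3.428 m

3.43 m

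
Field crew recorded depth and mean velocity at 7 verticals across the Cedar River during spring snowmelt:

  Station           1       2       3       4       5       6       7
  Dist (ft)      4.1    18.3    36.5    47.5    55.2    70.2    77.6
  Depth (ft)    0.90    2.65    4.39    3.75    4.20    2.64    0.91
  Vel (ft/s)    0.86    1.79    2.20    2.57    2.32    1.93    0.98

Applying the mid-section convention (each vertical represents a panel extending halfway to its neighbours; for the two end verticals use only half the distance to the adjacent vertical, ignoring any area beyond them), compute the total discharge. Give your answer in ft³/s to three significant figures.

w_1 = (18.3 − 4.1)/2 = 7.1 ft; q_1 = 0.86 × 0.90 × 7.1 = 5.495 ft³/s
w_2 = (36.5 − 4.1)/2 = 16.2 ft; q_2 = 1.79 × 2.65 × 16.2 = 76.84 ft³/s
w_3 = (47.5 − 18.3)/2 = 14.6 ft; q_3 = 2.20 × 4.39 × 14.6 = 141.0 ft³/s
w_4 = (55.2 − 36.5)/2 = 9.35 ft; q_4 = 2.57 × 3.75 × 9.35 = 90.11 ft³/s
w_5 = (70.2 − 47.5)/2 = 11.35 ft; q_5 = 2.32 × 4.20 × 11.35 = 110.6 ft³/s
w_6 = (77.6 − 55.2)/2 = 11.2 ft; q_6 = 1.93 × 2.64 × 11.2 = 57.07 ft³/s
w_7 = (77.6 − 70.2)/2 = 3.7 ft; q_7 = 0.98 × 0.91 × 3.7 = 3.300 ft³/s
Q = Σ qᵢ = 484.4 ft³/s

484 ft³/s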